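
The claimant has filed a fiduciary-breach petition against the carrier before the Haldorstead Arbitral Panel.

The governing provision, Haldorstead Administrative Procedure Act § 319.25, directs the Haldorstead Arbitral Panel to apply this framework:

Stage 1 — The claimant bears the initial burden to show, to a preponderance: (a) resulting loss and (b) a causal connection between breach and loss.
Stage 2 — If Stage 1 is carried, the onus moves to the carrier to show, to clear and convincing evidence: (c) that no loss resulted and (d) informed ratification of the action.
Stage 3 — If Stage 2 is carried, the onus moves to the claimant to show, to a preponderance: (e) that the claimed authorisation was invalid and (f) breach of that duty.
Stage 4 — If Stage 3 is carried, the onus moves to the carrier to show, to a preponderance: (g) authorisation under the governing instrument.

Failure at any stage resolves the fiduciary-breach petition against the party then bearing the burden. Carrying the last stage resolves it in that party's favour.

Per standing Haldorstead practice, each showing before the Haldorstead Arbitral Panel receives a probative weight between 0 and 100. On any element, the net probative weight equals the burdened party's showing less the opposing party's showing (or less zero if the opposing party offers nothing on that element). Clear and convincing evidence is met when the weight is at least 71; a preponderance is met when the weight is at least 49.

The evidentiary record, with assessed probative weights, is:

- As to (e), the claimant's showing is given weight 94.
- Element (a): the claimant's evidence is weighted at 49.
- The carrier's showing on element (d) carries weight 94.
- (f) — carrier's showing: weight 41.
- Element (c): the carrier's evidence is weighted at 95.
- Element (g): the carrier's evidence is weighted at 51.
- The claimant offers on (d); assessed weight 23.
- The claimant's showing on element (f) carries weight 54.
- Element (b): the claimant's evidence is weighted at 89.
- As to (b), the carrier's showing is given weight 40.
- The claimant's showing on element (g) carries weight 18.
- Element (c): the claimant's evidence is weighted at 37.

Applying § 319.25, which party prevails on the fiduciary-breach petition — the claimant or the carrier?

claimant

At Stage 1 the claimant must meet a preponderance (weight is at least 49): on (a) the weight is 49, which does reach 49, so (a) meets the standard; on (b) the weight is 89 less the opposing 40 gives net 49, which does reach 49, so (b) meets the standard.
  All elements met. The burden passes to the carrier.
At Stage 2 the carrier must meet clear and convincing evidence (weight is at least 71): on (c) the weight is 95 less the opposing 37 gives net 58, which does not reach 71, so (c) does not meet the standard; on (d) the weight is 94 less the opposing 23 gives net 71, ≥ 71, so (d) meets the standard.
  Not every element is met, so the carrier fails to carry Stage 2.
The analysis ends at Stage 2; the claimant prevails.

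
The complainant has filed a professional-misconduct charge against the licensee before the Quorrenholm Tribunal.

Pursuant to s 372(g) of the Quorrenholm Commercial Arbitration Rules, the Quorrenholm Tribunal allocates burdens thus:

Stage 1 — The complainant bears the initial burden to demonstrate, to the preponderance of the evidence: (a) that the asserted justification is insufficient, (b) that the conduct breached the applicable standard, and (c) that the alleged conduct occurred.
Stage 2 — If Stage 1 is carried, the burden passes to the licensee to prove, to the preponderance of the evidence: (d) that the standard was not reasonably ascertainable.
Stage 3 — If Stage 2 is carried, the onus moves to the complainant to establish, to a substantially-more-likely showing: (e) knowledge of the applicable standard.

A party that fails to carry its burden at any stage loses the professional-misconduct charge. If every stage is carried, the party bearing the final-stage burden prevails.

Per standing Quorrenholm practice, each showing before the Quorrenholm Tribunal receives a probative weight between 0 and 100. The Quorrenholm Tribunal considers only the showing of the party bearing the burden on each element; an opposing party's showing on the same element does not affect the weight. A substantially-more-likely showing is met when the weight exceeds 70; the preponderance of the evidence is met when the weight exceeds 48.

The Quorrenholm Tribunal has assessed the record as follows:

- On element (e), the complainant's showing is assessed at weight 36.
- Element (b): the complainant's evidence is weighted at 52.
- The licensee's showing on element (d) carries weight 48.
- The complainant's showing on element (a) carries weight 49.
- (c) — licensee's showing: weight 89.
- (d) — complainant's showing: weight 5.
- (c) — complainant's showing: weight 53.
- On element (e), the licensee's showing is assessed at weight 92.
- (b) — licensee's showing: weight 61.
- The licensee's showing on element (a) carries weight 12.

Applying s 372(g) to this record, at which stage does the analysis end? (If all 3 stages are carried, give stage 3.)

Stage 1 (complainant, the preponderance of the evidence, weight exceeds 48): (a) 49 (licensee's 12 disregarded) > 48 — meets; (b) 52 (licensee's 61 disregarded) > 48 — meets; (c) 53 (licensee's 89 disregarded) > 48 — meets.
  Stage 1 carried; the burden shifts to the licensee.
Stage 2 (licensee, the preponderance of the evidence, weight exceeds 48): (d) 48 (complainant's 5 disregarded) ≤ 48 — fails.
  The licensee does not carry Stage 2.
The analysis ends at Stage 2; the complainant prevails.

stage 2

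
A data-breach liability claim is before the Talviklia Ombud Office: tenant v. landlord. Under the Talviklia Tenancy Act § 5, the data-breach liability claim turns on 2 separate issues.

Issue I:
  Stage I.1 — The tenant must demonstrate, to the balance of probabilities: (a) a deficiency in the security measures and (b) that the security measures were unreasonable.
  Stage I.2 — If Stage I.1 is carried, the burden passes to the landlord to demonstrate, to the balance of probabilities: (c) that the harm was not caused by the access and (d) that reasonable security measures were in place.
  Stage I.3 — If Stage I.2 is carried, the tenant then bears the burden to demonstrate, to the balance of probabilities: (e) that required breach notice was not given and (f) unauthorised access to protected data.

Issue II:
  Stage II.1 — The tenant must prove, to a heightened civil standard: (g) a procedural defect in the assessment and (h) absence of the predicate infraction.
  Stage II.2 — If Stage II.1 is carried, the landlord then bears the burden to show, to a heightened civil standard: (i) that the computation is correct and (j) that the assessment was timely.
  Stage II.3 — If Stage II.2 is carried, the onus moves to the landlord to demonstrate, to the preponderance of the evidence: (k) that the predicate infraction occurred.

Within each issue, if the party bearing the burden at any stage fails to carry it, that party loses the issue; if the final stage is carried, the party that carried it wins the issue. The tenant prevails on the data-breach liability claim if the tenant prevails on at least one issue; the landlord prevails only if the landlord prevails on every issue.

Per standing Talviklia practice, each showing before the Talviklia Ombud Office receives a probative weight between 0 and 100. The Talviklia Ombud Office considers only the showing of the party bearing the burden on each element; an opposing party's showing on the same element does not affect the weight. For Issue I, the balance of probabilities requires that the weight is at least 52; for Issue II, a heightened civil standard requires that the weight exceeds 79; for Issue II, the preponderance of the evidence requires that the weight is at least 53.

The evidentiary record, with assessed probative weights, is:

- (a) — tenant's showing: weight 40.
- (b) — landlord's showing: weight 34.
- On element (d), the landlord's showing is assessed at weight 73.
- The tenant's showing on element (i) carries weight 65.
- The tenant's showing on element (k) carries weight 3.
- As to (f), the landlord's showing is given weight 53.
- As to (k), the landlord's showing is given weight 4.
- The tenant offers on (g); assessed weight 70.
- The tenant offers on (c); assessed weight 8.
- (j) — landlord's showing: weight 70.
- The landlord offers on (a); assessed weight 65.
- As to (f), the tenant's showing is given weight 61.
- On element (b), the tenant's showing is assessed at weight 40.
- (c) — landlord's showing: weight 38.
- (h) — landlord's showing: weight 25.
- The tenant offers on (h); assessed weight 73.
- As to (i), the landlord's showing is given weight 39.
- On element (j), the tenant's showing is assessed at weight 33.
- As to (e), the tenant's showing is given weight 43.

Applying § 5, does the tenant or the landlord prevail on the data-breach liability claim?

— Issue I —
At Stage I.1 the tenant must meet the balance of probabilities (weight is at least 52): on (a) the weight is 40 (the landlord's 65 is given no effect), < 52, so (a) does not meet the standard; on (b) the weight is 40 (the landlord's 34 is given no effect), < 52, so (b) does not meet the standard.
  The tenant does not carry Stage I.1.
The analysis ends at Stage I.1; the landlord prevails on this issue.
— Issue II —
Stage II.1 (tenant, a heightened civil standard, weight exceeds 79): (g) 70 ≤ 79 — fails; (h) 73 (landlord's 25 disregarded) ≤ 79 — fails.
  The tenant does not carry Stage II.1.
The landlord prevails on this issue.
Per-issue: Issue I → landlord; Issue II → landlord. The tenant must prevail on at least one issue; overall, the landlord prevails.

landlord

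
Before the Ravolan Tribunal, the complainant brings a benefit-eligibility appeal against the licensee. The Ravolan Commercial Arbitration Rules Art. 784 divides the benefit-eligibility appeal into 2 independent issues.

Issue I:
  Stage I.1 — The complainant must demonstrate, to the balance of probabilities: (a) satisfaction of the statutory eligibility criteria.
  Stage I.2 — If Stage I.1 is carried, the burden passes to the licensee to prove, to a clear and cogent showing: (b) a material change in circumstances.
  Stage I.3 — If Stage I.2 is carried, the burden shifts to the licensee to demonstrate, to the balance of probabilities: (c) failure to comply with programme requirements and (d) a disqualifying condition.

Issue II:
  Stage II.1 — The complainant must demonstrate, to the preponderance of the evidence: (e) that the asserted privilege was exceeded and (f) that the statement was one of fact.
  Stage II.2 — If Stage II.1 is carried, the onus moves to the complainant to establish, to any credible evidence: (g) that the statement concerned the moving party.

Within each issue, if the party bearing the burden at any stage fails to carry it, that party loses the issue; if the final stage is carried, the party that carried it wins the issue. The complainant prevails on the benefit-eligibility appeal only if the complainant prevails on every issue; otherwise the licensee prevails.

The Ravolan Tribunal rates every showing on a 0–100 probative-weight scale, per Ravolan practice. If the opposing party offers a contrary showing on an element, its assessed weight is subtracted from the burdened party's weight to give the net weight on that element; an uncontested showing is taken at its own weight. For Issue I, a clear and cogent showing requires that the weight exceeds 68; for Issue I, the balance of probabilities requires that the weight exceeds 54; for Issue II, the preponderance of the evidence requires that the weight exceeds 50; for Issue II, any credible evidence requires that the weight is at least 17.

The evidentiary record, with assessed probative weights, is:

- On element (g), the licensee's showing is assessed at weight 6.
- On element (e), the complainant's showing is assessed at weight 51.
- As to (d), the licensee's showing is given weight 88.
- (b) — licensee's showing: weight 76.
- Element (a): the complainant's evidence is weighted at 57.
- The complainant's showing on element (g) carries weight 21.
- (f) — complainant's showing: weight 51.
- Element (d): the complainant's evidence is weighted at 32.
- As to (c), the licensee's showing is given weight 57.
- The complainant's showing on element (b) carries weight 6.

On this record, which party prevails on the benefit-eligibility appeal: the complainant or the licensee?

— Issue I —
Stage I.1 (complainant, the balance of probabilities, weight exceeds 54): (a) 57 > 54 — meets.
  The complainant carries Stage I.1; the licensee now bears the burden.
Stage I.2 (licensee, a clear and cogent showing, weight exceeds 68): (b) net 76−6=70 > 68 — meets.
  Stage I.2 is satisfied; the licensee continues to bear the burden.
Stage I.3 (licensee, the balance of probabilities, weight exceeds 54): (c) 57 > 54 — meets; (d) net 88−32=56 > 54 — meets.
  All elements met at the final stage.
With every stage satisfied, the licensee prevails on this issue.
— Issue II —
Stage II.1 (complainant, the preponderance of the evidence, weight exceeds 50): (e) 51 > 50 — meets; (f) 51 > 50 — meets.
  All elements met. The complainant retains the burden for Stage II.2.
Stage II.2 (complainant, any credible evidence, weight is at least 17): (g) net 21−6=15 < 17 — fails.
  Stage II.2 not carried; the complainant fails its burden.
The licensee prevails on this issue.
Per-issue: Issue I → licensee; Issue II → licensee. The complainant must prevail on every issue; overall, the licensee prevails.

licensee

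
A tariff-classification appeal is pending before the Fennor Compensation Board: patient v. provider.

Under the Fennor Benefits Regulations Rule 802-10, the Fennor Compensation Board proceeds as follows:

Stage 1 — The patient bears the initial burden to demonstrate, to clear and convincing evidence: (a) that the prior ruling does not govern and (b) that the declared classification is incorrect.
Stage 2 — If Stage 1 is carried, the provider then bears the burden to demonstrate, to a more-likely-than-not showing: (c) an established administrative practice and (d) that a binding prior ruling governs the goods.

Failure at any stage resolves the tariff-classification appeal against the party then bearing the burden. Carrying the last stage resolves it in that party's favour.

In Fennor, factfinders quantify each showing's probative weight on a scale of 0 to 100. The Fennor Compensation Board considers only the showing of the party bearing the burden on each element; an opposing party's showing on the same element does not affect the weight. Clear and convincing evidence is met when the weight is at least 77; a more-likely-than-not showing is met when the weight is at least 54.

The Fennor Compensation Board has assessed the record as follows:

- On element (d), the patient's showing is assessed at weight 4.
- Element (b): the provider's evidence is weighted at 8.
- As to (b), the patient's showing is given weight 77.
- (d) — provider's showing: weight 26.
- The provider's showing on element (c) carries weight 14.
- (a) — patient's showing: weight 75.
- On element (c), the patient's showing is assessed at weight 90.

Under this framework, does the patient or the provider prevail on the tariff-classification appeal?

Stage 1 (patient, clear and convincing evidence, weight is at least 77): (a) 75 < 77 — fails; (b) 77 (provider's 8 disregarded) ≥ 77 — meets.
  Stage 1 not carried; the patient fails its burden.
The analysis ends at Stage 1; the provider prevails.

provider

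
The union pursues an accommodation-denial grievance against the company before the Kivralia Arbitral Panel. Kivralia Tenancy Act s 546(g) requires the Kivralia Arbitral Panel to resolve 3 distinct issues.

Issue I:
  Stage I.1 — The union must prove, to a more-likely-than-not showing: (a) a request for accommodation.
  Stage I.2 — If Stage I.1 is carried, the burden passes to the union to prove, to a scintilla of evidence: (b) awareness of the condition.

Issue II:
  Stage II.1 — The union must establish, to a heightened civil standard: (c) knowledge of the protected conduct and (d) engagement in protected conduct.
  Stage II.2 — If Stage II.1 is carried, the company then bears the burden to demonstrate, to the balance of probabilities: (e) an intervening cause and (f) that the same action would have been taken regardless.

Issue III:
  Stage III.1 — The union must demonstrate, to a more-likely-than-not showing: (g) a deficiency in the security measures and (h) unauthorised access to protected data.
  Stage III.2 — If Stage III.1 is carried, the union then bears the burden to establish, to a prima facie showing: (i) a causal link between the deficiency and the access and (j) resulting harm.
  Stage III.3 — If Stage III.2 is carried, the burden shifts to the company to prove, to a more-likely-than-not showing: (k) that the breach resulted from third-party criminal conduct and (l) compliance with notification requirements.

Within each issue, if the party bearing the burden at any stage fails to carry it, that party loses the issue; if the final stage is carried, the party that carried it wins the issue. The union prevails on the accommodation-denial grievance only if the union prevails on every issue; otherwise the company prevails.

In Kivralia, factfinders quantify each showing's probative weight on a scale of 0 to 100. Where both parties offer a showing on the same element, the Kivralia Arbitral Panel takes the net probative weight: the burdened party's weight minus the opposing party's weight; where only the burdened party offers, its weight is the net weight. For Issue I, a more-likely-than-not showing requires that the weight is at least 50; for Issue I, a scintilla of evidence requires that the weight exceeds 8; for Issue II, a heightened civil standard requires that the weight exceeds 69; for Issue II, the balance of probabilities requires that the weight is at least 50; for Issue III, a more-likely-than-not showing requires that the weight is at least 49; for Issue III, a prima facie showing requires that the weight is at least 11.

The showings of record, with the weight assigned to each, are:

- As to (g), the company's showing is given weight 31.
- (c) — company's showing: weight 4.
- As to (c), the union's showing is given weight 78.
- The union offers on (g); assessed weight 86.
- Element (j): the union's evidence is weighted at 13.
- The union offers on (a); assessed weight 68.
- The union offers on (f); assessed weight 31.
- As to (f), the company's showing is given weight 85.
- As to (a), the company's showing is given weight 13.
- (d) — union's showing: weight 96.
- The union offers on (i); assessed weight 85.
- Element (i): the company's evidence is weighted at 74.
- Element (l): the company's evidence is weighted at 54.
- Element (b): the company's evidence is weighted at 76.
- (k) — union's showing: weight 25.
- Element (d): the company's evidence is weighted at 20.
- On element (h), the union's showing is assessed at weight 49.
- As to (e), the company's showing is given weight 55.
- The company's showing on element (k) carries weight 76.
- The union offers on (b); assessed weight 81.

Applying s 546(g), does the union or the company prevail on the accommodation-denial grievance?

— Issue I —
At Stage I.1 the union must meet a more-likely-than-not showing (weight is at least 50): on (a) the weight is 68 less the opposing 13 gives net 55, which does reach 50, so (a) meets the standard.
  Stage I.1 is satisfied; the union continues to bear the burden.
At Stage I.2 the union must meet a scintilla of evidence (weight exceeds 8): on (b) the weight is 81 less the opposing 76 gives net 5, which does not exceed 8, so (b) does not meet the standard.
  Not every element is met, so the union fails to carry Stage I.2.
The analysis ends at Stage I.2; the company prevails on this issue.
— Issue II —
Stage II.1 (union, a heightened civil standard, weight exceeds 69): (c) net 78−4=74 > 69 — meets; (d) net 96−20=76 > 69 — meets.
  Stage II.1 is satisfied; the onus moves to the company.
Stage II.2 (company, the balance of probabilities, weight is at least 50): (e) 55 ≥ 50 — meets; (f) net 85−31=54 ≥ 50 — meets.
  The company carries the last stage.
All stages carried — the company prevails on this issue.
— Issue III —
Stage III.1 (union, a more-likely-than-not showing, weight is at least 49): (g) net 86−31=55 ≥ 49 — meets; (h) 49 ≥ 49 — meets.
  All elements met. The union retains the burden for Stage III.2.
Stage III.2 (union, a prima facie showing, weight is at least 11): (i) net 85−74=11 ≥ 11 — meets; (j) 13 ≥ 11 — meets.
  Stage III.2 is satisfied; the onus moves to the company.
Stage III.3 (company, a more-likely-than-not showing, weight is at least 49): (k) net 76−25=51 ≥ 49 — meets; (l) 54 ≥ 49 — meets.
  The company carries the last stage.
All stages carried — the company prevails on this issue.
Per-issue: Issue I → company; Issue II → company; Issue III → company. The union must prevail on every issue; overall, the company prevails.

company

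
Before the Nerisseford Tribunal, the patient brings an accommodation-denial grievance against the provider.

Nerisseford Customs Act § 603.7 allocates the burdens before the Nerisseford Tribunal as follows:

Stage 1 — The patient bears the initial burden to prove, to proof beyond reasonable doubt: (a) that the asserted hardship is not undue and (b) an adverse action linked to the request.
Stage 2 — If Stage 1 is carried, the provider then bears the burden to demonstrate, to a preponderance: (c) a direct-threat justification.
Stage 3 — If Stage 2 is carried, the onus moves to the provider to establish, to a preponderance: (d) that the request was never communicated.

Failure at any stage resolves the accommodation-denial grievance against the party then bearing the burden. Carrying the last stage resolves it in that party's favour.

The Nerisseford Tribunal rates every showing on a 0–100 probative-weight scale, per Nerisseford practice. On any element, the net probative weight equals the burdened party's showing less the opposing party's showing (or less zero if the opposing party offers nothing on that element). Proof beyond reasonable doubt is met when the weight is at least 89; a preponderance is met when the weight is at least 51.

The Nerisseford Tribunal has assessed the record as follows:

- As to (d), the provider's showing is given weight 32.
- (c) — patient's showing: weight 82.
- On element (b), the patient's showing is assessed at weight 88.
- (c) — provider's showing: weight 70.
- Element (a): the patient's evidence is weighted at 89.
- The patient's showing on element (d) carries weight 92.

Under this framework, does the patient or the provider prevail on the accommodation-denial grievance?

provider

Stage 1 — burden on patient; standard: proof beyond reasonable doubt (weight is at least 89).
    (a): 89 ≥ 89 [met]
    (b): 88 < 89 [not met]
  Stage 1 not carried; the patient fails its burden.
The analysis ends at Stage 1; the provider prevails.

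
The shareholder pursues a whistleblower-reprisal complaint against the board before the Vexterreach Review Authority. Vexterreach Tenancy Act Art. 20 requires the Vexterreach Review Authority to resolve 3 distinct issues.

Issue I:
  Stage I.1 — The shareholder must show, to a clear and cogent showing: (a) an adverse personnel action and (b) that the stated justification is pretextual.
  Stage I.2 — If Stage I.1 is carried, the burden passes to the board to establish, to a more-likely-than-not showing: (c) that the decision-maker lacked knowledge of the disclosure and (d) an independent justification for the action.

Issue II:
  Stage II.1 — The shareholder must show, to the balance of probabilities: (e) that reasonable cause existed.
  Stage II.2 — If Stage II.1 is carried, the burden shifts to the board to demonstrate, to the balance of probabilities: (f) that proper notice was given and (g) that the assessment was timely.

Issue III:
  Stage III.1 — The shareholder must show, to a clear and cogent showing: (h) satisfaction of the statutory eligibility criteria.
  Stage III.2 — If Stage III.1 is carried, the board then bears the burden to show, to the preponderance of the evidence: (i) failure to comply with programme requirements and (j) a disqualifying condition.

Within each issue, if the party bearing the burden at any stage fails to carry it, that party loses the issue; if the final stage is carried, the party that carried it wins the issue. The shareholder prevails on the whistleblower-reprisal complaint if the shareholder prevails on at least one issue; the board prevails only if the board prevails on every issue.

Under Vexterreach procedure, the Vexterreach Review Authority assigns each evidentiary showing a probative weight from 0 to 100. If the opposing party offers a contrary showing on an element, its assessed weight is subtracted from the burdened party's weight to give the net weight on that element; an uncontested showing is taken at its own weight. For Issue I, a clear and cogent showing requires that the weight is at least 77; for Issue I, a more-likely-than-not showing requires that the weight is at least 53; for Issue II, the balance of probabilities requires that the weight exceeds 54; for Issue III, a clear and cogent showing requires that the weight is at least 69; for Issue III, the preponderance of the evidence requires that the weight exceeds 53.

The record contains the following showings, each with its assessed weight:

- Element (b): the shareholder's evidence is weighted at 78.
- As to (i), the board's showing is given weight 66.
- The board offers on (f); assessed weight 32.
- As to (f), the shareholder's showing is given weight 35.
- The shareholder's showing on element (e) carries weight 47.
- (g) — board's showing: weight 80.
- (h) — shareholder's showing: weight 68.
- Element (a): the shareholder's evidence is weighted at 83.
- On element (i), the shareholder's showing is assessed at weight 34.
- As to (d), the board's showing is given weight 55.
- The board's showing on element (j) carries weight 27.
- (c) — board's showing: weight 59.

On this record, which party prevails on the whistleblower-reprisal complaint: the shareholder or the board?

— Issue I —
At Stage I.1 the shareholder must meet a clear and cogent showing (weight is at least 77): on (a) the weight is 83, which does reach 77, so (a) meets the standard; on (b) the weight is 78, ≥ 77, so (b) meets the standard.
  All elements met. The burden passes to the board.
At Stage I.2 the board must meet a more-likely-than-not showing (weight is at least 53): on (c) the weight is 59, ≥ 53, so (c) meets the standard; on (d) the weight is 55, ≥ 53, so (d) meets the standard.
  The board carries the last stage.
All stages carried — the board prevails on this issue.
— Issue II —
Stage II.1 — burden on shareholder; standard: the balance of probabilities (weight exceeds 54).
    (e): 47 ≤ 54 [not met]
  The shareholder does not carry Stage II.1.
The board prevails on this issue.
— Issue III —
At Stage III.1 the shareholder must meet a clear and cogent showing (weight is at least 69): on (h) the weight is 68, which does not reach 69, so (h) does not meet the standard.
  Stage III.1 not carried; the shareholder fails its burden.
The analysis ends at Stage III.1; the board prevails on this issue.
Per-issue: Issue I → board; Issue II → board; Issue III → board. The shareholder must prevail on at least one issue; overall, the board prevails.

board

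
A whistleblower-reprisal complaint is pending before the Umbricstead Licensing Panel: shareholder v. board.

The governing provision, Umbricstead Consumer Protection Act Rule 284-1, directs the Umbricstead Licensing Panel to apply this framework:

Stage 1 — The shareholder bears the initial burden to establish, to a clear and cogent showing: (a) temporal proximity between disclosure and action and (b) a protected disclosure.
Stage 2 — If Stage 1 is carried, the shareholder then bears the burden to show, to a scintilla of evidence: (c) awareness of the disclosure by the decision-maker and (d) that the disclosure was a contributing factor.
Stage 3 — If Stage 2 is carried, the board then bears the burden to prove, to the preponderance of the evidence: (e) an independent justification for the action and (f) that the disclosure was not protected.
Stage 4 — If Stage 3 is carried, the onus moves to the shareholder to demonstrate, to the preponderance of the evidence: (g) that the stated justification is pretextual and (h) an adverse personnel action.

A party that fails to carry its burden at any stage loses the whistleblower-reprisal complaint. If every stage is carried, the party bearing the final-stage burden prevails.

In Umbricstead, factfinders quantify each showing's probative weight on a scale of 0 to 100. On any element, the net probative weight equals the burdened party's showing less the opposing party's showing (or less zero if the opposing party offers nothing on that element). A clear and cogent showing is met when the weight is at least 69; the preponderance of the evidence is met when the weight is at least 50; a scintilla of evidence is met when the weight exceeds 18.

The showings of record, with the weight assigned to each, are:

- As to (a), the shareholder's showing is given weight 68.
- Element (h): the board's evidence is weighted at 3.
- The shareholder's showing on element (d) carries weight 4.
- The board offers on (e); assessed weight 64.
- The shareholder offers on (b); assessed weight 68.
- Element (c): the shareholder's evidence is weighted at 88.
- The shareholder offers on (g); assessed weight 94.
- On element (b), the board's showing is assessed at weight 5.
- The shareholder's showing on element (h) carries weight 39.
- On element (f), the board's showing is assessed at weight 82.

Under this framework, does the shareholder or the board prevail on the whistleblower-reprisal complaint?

Stage 1 — burden on shareholder; standard: a clear and cogent showing (weight is at least 69).
    (a): 68 < 69 [not met]
    (b): 68 − 5 = 63 < 69 [not met]
  Not every element is met, so the shareholder fails to carry Stage 1.
The board prevails.

board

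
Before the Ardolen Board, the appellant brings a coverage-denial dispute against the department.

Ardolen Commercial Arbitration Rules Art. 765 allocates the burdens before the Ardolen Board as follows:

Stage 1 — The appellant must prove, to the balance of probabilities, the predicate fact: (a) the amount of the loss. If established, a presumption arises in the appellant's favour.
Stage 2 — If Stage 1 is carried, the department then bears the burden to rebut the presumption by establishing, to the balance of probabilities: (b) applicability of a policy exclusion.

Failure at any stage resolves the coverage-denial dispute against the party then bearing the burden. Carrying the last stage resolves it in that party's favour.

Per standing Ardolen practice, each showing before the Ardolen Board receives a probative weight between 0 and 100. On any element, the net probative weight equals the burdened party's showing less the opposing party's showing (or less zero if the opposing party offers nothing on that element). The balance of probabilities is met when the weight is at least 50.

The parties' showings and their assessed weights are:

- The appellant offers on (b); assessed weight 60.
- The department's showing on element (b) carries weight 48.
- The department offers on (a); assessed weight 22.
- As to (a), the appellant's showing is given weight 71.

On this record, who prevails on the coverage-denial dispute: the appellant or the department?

department

Stage 1 — burden on appellant; standard: the balance of probabilities (weight is at least 50).
    (a): 71 − 22 = 49 < 50 [not met]
  Not every element is met, so the appellant fails to carry Stage 1.
The analysis ends at Stage 1; the department prevails.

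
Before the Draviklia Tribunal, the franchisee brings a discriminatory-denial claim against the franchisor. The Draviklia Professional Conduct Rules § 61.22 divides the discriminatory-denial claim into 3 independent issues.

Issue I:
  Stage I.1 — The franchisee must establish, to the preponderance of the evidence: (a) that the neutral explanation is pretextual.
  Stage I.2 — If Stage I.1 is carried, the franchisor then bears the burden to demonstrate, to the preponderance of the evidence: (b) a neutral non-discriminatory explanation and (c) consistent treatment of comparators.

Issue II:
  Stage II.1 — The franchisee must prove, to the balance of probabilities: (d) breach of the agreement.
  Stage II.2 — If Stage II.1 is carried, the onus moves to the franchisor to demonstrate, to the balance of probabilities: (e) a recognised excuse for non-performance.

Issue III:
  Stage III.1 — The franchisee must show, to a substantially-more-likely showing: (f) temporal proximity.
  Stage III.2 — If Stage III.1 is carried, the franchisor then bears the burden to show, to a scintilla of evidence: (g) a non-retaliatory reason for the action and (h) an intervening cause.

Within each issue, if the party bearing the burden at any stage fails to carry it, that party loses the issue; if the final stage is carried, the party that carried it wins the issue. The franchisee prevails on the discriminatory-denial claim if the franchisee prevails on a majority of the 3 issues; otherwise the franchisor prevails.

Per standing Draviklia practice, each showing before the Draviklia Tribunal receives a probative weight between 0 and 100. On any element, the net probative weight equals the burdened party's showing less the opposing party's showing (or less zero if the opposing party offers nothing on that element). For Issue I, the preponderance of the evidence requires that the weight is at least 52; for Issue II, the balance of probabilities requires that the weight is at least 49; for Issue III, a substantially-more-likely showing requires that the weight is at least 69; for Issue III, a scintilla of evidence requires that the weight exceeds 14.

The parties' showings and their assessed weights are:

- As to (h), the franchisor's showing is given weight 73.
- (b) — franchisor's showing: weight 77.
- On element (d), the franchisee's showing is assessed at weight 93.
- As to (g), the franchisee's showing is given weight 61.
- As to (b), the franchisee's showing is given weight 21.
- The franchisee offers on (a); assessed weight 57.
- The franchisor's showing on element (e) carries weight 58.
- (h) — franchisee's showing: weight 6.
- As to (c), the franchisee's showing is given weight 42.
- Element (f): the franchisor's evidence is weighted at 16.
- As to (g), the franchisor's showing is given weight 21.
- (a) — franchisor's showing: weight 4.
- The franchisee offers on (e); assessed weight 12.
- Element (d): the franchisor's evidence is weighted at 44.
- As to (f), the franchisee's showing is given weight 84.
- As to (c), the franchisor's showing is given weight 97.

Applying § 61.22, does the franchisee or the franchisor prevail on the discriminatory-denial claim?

— Issue I —
At Stage I.1 the franchisee must meet the preponderance of the evidence (weight is at least 52): on (a) the weight is 57 less the opposing 4 gives net 53, which does reach 52, so (a) meets the standard.
  The franchisee carries Stage I.1; the franchisor now bears the burden.
At Stage I.2 the franchisor must meet the preponderance of the evidence (weight is at least 52): on (b) the weight is 77 less the opposing 21 gives net 56, which does reach 52, so (b) meets the standard; on (c) the weight is 97 less the opposing 42 gives net 55, ≥ 52, so (c) meets the standard.
  Stage I.2 carried; the final stage is satisfied.
All stages carried — the franchisor prevails on this issue.
— Issue II —
Stage II.1 — burden on franchisee; standard: the balance of probabilities (weight is at least 49).
    (d): 93 − 44 = 49 ≥ 49 [met]
  All elements met. The burden passes to the franchisor.
Stage II.2 — burden on franchisor; standard: the balance of probabilities (weight is at least 49).
    (e): 58 − 12 = 46 < 49 [not met]
  Stage II.2 not carried; the franchisor fails its burden.
The analysis ends at Stage II.2; the franchisee prevails on this issue.
— Issue III —
At Stage III.1 the franchisee must meet a substantially-more-likely showing (weight is at least 69): on (f) the weight is 84 less the opposing 16 gives net 68, < 69, so (f) does not meet the standard.
  Not every element is met, so the franchisee fails to carry Stage III.1.
So the franchisor prevails on this issue.
Per-issue: Issue I → franchisor; Issue II → franchisee; Issue III → franchisor. The franchisee must prevail on a majority of issues; overall, the franchisor prevails.

franchisor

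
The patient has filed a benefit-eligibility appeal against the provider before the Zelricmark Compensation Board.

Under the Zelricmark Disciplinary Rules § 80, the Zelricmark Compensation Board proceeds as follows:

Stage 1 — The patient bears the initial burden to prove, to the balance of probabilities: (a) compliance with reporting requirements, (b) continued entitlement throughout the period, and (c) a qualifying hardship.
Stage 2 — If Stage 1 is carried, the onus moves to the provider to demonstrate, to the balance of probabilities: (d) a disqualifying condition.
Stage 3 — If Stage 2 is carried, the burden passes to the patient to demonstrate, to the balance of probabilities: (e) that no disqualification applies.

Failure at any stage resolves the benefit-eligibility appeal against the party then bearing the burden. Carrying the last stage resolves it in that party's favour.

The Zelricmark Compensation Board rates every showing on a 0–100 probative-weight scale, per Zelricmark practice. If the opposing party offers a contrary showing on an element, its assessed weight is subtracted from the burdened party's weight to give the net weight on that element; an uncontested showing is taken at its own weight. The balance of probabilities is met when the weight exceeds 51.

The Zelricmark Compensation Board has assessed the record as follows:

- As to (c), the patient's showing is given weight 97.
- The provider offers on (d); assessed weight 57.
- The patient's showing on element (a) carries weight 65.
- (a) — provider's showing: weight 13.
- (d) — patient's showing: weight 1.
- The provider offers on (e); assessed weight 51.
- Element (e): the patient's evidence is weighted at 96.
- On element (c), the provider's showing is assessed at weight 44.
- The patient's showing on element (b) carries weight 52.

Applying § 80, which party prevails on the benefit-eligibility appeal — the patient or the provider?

provider

Stage 1 — burden on patient; standard: the balance of probabilities (weight exceeds 51).
    (a): 65 − 13 = 52 > 51 [met]
    (b): 52 > 51 [met]
    (c): 97 − 44 = 53 > 51 [met]
  The patient carries Stage 1; the provider now bears the burden.
Stage 2 — burden on provider; standard: the balance of probabilities (weight exceeds 51).
    (d): 57 − 1 = 56 > 51 [met]
  All elements met. The burden passes to the patient.
Stage 3 — burden on patient; standard: the balance of probabilities (weight exceeds 51).
    (e): 96 − 51 = 45 ≤ 51 [not met]
  The patient does not carry Stage 3.
The analysis ends at Stage 3; the provider prevails.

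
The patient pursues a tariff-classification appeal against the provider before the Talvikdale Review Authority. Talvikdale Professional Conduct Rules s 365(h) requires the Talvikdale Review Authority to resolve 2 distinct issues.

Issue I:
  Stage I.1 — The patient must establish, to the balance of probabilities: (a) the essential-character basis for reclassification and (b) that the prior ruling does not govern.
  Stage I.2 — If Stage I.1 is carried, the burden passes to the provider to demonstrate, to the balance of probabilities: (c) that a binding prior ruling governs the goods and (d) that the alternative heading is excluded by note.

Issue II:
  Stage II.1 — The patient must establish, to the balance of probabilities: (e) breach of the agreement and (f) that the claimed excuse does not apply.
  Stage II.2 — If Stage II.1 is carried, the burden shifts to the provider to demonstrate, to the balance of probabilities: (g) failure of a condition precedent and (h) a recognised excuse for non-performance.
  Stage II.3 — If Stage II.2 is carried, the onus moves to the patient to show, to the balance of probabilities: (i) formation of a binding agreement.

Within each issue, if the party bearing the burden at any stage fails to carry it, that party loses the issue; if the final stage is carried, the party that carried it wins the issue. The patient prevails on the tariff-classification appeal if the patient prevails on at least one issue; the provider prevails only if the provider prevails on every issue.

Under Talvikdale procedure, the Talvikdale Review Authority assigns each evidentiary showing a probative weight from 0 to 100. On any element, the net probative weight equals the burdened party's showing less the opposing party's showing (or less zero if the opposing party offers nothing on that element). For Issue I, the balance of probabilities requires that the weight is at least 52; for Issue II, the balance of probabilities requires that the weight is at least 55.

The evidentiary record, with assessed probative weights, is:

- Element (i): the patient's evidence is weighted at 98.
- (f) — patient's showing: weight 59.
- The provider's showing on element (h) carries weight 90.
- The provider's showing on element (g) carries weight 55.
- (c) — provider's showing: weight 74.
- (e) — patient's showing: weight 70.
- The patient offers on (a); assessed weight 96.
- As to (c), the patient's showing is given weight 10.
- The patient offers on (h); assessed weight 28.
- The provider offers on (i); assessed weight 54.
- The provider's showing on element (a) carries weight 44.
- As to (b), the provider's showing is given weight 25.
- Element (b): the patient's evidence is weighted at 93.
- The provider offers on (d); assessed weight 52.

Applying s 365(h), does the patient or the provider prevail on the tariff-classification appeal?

— Issue I —
Stage I.1 — burden on patient; standard: the balance of probabilities (weight is at least 52).
    (a): 96 − 44 = 52 ≥ 52 [met]
    (b): 93 − 25 = 68 ≥ 52 [met]
  The patient carries Stage I.1; the provider now bears the burden.
Stage I.2 — burden on provider; standard: the balance of probabilities (weight is at least 52).
    (c): 74 − 10 = 64 ≥ 52 [met]
    (d): 52 ≥ 52 [met]
  All elements met at the final stage.
All stages carried — the provider prevails on this issue.
— Issue II —
Stage II.1 — burden on patient; standard: the balance of probabilities (weight is at least 55).
    (e): 70 ≥ 55 [met]
    (f): 59 ≥ 55 [met]
  All elements met. The burden passes to the provider.
Stage II.2 — burden on provider; standard: the balance of probabilities (weight is at least 55).
    (g): 55 ≥ 55 [met]
    (h): 90 − 28 = 62 ≥ 55 [met]
  All elements met. The burden passes to the patient.
Stage II.3 — burden on patient; standard: the balance of probabilities (weight is at least 55).
    (i): 98 − 54 = 44 < 55 [not met]
  The patient does not carry Stage II.3.
So the provider prevails on this issue.
Per-issue: Issue I → provider; Issue II → provider. The patient must prevail on at least one issue; overall, the provider prevails.

provider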